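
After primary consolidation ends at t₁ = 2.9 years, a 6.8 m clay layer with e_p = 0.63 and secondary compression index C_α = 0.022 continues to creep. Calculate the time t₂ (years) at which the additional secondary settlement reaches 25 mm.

S_s = C_α·H/(1+e_p)·log₁₀(t₂/t₁) ⇒ log₁₀(t₂/t₁) = S_s·(1+e_p)/(C_α·H).
log₁₀(t₂/t₁) = 0.025 × (1+0.63) / (0.022×6.8) = 0.2724
t₂ = t₁ × 10^0.2724 = 2.9 × 1.872 = 5.43 years

t₂ ≈ 5.43 years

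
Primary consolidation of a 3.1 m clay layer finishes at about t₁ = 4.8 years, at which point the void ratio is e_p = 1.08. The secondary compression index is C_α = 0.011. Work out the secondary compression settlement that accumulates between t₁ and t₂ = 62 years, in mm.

S_s ≈ 18.2 mm

Secondary compression: S_s = C_α·H/(1+e_p)·log₁₀(t₂/t₁)
S_s = 0.011×3.1/(1+1.08)×log₁₀(62/4.8)
    = 0.01639 × 1.111 = 0.01822 m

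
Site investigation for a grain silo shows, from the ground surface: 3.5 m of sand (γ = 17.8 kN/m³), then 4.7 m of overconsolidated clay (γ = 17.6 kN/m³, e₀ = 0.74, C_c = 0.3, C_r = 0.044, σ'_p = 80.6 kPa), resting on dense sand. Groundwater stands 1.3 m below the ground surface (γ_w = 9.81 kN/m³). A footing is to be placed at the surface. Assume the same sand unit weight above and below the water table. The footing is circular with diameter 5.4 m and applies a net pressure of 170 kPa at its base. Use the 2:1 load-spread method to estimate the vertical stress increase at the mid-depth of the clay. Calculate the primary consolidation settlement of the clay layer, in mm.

Mid-depth of clay below the ground surface: z = 3.5 + 4.7/2 = 5.85 m.
Total vertical stress at mid-clay: σ_v = 17.8×3.5 + 17.6×2.35 = 103.66 kPa.
Pore pressure: u = 9.81×(5.85 − 1.3) = 44.636 kPa.
Initial effective stress: σ'_0 = σ_v − u = 103.66 − 44.636 = 59.024 kPa.
Stress increase at mid-clay by the 2:1 spreading method:
Δσ ≈ qD²/(D+z)² = 170×5.4²/(5.4+5.85)² = 39.168 kPa
Final effective stress: σ'_f = 59.024 + 39.168 = 98.192 kPa.
σ'_f = 98.192 > σ'_p = 80.6 kPa, so the stress path crosses the preconsolidation pressure — recompression up to σ'_p, then virgin compression beyond:
S_c = H/(1+e₀)·[C_r·log₁₀(σ'_p/σ'_0) + C_c·log₁₀(σ'_f/σ'_p)]
    = 4.7/1.74 × [0.044×log₁₀(80.6/59.024) + 0.3×log₁₀(98.192/80.6)]
    = 2.7011 × [0.0059535 + 0.025722] = 0.08556 m

S_c ≈ 85.6 mm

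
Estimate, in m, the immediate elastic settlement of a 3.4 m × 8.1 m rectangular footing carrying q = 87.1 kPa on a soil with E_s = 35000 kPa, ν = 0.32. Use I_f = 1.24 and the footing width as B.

Immediate (elastic) settlement: S_e = q·B·(1−ν²)/E_s · I_f.
S_e = 87.1 × 3.4 × (1 − 0.32²) / 35000 × 1.24
    = 87.1 × 3.4 × 0.8976 / 35000 × 1.24
    = 0.009417 m

S_e ≈ 0.00942 m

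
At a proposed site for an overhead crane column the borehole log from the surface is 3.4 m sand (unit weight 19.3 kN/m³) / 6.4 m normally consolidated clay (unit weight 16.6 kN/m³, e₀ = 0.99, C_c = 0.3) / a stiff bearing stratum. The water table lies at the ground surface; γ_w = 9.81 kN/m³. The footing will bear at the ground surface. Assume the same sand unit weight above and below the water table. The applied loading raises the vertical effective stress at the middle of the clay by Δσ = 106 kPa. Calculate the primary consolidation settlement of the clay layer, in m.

S_c ≈ 0.455 m

Mid-depth of clay below the ground surface: z = 3.4 + 6.4/2 = 6.6 m.
Total vertical stress at mid-clay: σ_v = 19.3×3.4 + 16.6×3.2 = 118.74 kPa.
Pore pressure: u = 9.81×(6.6 − 0) = 64.746 kPa.
Initial effective stress: σ'_0 = σ_v − u = 118.74 − 64.746 = 53.994 kPa.
Final effective stress: σ'_f = σ'_0 + Δσ = 53.994 + 106 = 159.99 kPa.
Normally consolidated clay, so the full stress increment lies on the virgin compression line:
S_c = C_c·H/(1+e₀)·log₁₀(σ'_f/σ'_0) = 0.3×6.4/(1+0.99)×log₁₀(159.99/53.994)
    = 0.96482 × 0.47175 = 0.4552 m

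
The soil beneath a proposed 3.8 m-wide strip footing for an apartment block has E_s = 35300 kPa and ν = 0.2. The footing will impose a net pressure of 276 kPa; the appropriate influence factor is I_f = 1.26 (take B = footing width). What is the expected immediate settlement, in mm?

Immediate (elastic) settlement: S_e = q·B·(1−ν²)/E_s · I_f.
S_e = 276 × 3.8 × (1 − 0.2²) / 35300 × 1.26
    = 276 × 3.8 × 0.96 / 35300 × 1.26
    = 0.03594 m = 35.94 mm

S_e ≈ 35.9 mm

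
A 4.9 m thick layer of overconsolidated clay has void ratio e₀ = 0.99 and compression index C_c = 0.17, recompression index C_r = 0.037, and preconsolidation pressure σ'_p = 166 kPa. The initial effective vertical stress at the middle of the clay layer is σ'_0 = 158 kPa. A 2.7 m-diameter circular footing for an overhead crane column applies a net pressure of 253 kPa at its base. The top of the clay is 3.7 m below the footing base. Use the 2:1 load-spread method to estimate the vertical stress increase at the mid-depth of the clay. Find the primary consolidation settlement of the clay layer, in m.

S_c ≈ 0.0182 m

Mid-depth of clay below the footing base: z = 3.7 + 4.9/2 = 6.15 m.
Stress increase at mid-clay by the 2:1 spreading method:
Δσ ≈ qD²/(D+z)² = 253×2.7²/(2.7+6.15)² = 23.548 kPa
Final effective stress: σ'_f = 158 + 23.548 = 181.55 kPa.
σ'_f = 181.55 > σ'_p = 166 kPa, so the stress path crosses the preconsolidation pressure — recompression up to σ'_p, then virgin compression beyond:
S_c = H/(1+e₀)·[C_r·log₁₀(σ'_p/σ'_0) + C_c·log₁₀(σ'_f/σ'_p)]
    = 4.9/1.99 × [0.037×log₁₀(166/158) + 0.17×log₁₀(181.55/166)]
    = 2.4623 × [0.00079369 + 0.006611] = 0.01823 m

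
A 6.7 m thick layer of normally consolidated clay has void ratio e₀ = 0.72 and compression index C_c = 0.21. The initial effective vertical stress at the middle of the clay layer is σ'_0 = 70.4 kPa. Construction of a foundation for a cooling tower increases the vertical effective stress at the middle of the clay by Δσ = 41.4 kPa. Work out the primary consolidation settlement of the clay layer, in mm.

Final effective stress: σ'_f = σ'_0 + Δσ = 70.4 + 41.4 = 111.8 kPa.
Normally consolidated clay, so the full stress increment lies on the virgin compression line:
S_c = C_c·H/(1+e₀)·log₁₀(σ'_f/σ'_0) = 0.21×6.7/(1+0.72)×log₁₀(111.8/70.4)
    = 0.81802 × 0.20087 = 0.1643 m

S_c ≈ 164 mm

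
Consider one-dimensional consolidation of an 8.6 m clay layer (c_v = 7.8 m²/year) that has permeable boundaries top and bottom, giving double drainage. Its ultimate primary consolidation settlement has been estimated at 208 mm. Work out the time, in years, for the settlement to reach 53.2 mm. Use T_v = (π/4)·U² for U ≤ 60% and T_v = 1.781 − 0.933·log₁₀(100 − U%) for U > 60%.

Drainage path length: H_d = H/2 = 4.3 m (double drainage).
U = S(t)/S_ult = 53.2/208 = 0.2558.
U ≤ 60%: T_v = (π/4)·U² = (π/4)×0.25577² = 0.051379.
t = T_v·H_d²/c_v = 0.051379×4.3²/7.8 = 0.1218 years.

t ≈ 0.122 years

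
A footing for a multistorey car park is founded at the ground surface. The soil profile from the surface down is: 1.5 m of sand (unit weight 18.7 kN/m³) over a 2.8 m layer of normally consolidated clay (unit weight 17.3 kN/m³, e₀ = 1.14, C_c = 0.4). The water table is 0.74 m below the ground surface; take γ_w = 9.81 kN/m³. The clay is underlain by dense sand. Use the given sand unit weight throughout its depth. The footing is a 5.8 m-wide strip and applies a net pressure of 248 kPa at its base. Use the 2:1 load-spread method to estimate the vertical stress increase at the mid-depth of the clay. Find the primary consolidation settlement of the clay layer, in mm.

S_c ≈ 419 mm

Mid-depth of clay below the ground surface: z = 1.5 + 2.8/2 = 2.9 m.
Total vertical stress at mid-clay: σ_v = 18.7×1.5 + 17.3×1.4 = 52.27 kPa.
Pore pressure: u = 9.81×(2.9 − 0.74) = 21.19 kPa.
Initial effective stress: σ'_0 = σ_v − u = 52.27 − 21.19 = 31.08 kPa.
Stress increase at mid-clay by the 2:1 spreading method:
Δσ = qB/(B+z) = 248×5.8/(5.8+2.9) = 165.33 kPa
Final effective stress: σ'_f = σ'_0 + Δσ = 31.08 + 165.33 = 196.41 kPa.
Normally consolidated clay, so the full stress increment lies on the virgin compression line:
S_c = C_c·H/(1+e₀)·log₁₀(σ'_f/σ'_0) = 0.4×2.8/(1+1.14)×log₁₀(196.41/31.08)
    = 0.52336 × 0.80068 = 0.419 m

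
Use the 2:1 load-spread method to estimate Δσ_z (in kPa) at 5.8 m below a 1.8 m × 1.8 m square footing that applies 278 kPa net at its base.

Δσ_z ≈ 15.6 kPa

By the 2:1 method the load spreads at 1 horizontal : 2 vertical, so at depth z the loaded area has grown by z in each plan dimension:
Δσ = qBL/((B+z)(L+z)) = 278×1.8×1.8/((1.8+5.8)(1.8+5.8)) = 15.594 kPa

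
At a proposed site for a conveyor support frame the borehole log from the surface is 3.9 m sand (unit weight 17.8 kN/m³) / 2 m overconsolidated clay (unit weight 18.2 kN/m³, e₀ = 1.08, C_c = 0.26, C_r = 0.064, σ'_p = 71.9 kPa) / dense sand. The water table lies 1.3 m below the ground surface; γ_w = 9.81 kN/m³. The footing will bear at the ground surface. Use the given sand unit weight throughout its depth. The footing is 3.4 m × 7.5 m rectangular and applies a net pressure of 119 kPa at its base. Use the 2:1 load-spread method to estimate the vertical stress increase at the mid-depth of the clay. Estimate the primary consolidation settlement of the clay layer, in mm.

S_c ≈ 22.5 mm

Mid-depth of clay below the ground surface: z = 3.9 + 2/2 = 4.9 m.
Total vertical stress at mid-clay: σ_v = 17.8×3.9 + 18.2×1 = 87.62 kPa.
Pore pressure: u = 9.81×(4.9 − 1.3) = 35.316 kPa.
Initial effective stress: σ'_0 = σ_v − u = 87.62 − 35.316 = 52.304 kPa.
Stress increase at mid-clay by the 2:1 spreading method:
Δσ = qBL/((B+z)(L+z)) = 119×3.4×7.5/((3.4+4.9)(7.5+4.9)) = 29.484 kPa
Final effective stress: σ'_f = 52.304 + 29.484 = 81.788 kPa.
σ'_f = 81.788 > σ'_p = 71.9 kPa, so the stress path crosses the preconsolidation pressure — recompression up to σ'_p, then virgin compression beyond:
S_c = H/(1+e₀)·[C_r·log₁₀(σ'_p/σ'_0) + C_c·log₁₀(σ'_f/σ'_p)]
    = 2/2.08 × [0.064×log₁₀(71.9/52.304) + 0.26×log₁₀(81.788/71.9)]
    = 0.96154 × [0.0088444 + 0.01455] = 0.02249 m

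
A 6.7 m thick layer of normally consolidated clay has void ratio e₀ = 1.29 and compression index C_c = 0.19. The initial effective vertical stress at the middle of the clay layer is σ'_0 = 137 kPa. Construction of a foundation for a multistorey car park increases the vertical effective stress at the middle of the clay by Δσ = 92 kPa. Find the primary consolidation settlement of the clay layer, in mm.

Final effective stress: σ'_f = σ'_0 + Δσ = 137 + 92 = 229 kPa.
Normally consolidated clay, so the full stress increment lies on the virgin compression line:
S_c = C_c·H/(1+e₀)·log₁₀(σ'_f/σ'_0) = 0.19×6.7/(1+1.29)×log₁₀(229/137)
    = 0.5559 × 0.22311 = 0.124 m

S_c ≈ 124 mm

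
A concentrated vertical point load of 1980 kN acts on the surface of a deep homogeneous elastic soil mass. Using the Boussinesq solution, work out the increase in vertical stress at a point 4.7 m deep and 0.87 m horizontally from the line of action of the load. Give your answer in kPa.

Δσ_z ≈ 39.3 kPa

Boussinesq vertical stress below a point load on an elastic half-space:
Δσ_z = 3P/(2πz²) · [1 + (r/z)²]^(−5/2)
r/z = 0.87/4.7 = 0.18511; [1+(r/z)²]^(−5/2) = 0.91922.
Δσ_z = 3×1980/(2π×4.7²) × 0.91922 = 42.797 × 0.91922 = 39.34 kPa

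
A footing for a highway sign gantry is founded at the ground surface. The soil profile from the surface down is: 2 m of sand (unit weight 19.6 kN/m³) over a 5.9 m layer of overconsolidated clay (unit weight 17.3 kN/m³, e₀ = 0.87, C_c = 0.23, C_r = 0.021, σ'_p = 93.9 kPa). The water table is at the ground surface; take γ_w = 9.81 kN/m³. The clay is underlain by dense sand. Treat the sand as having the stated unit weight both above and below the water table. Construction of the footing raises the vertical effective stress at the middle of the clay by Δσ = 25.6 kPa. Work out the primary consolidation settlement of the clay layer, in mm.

S_c ≈ 13.8 mm

Mid-depth of clay below the ground surface: z = 2 + 5.9/2 = 4.95 m.
Total vertical stress at mid-clay: σ_v = 19.6×2 + 17.3×2.95 = 90.235 kPa.
Pore pressure: u = 9.81×(4.95 − 0) = 48.56 kPa.
Initial effective stress: σ'_0 = σ_v − u = 90.235 − 48.56 = 41.675 kPa.
Final effective stress: σ'_f = 41.675 + 25.6 = 67.275 kPa.
σ'_f = 67.275 ≤ σ'_p = 93.9 kPa, so the clay remains overconsolidated and only the recompression index applies:
S_c = C_r·H/(1+e₀)·log₁₀(σ'_f/σ'_0) = 0.021×5.9/1.87×log₁₀(67.275/41.675)
    = 0.066257 × 0.20798 = 0.01378 m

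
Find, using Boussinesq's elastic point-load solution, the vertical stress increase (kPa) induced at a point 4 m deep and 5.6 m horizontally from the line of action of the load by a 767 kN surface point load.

Boussinesq vertical stress below a point load on an elastic half-space:
Δσ_z = 3P/(2πz²) · [1 + (r/z)²]^(−5/2)
r/z = 5.6/4 = 1.4; [1+(r/z)²]^(−5/2) = 0.066339.
Δσ_z = 3×767/(2π×4²) × 0.066339 = 22.888 × 0.066339 = 1.518 kPa

Δσ_z ≈ 1.52 kPa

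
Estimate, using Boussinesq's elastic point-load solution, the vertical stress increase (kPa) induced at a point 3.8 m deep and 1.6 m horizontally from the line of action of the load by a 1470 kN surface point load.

Boussinesq vertical stress below a point load on an elastic half-space:
Δσ_z = 3P/(2πz²) · [1 + (r/z)²]^(−5/2)
r/z = 1.6/3.8 = 0.42105; [1+(r/z)²]^(−5/2) = 0.66496.
Δσ_z = 3×1470/(2π×3.8²) × 0.66496 = 48.606 × 0.66496 = 32.32 kPa

Δσ_z ≈ 32.3 kPa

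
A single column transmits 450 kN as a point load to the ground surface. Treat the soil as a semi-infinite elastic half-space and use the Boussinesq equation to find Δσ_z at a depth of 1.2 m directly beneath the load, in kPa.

Δσ_z ≈ 149 kPa

Boussinesq vertical stress below a point load on an elastic half-space:
Δσ_z = 3P/(2πz²) · [1 + (r/z)²]^(−5/2)
r/z = 0/1.2 = 0; [1+(r/z)²]^(−5/2) = 1.
Δσ_z = 3×450/(2π×1.2²) × 1 = 149.21 × 1 = 149.2 kPa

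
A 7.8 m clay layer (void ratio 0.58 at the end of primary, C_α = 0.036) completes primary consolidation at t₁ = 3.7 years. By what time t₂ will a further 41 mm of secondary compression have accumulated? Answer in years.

t₂ ≈ 6.29 years

S_s = C_α·H/(1+e_p)·log₁₀(t₂/t₁) ⇒ log₁₀(t₂/t₁) = S_s·(1+e_p)/(C_α·H).
log₁₀(t₂/t₁) = 0.041 × (1+0.58) / (0.036×7.8) = 0.2307
t₂ = t₁ × 10^0.2307 = 3.7 × 1.701 = 6.294 years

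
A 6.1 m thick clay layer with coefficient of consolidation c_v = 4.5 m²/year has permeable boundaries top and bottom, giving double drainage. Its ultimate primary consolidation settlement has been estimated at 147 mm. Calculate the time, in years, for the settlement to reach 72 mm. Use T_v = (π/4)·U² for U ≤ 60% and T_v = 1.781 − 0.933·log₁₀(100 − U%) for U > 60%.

Drainage path length: H_d = H/2 = 3.05 m (double drainage).
U = S(t)/S_ult = 72/147 = 0.4898.
U ≤ 60%: T_v = (π/4)·U² = (π/4)×0.4898² = 0.18842.
t = T_v·H_d²/c_v = 0.18842×3.05²/4.5 = 0.3895 years.

t ≈ 0.39 years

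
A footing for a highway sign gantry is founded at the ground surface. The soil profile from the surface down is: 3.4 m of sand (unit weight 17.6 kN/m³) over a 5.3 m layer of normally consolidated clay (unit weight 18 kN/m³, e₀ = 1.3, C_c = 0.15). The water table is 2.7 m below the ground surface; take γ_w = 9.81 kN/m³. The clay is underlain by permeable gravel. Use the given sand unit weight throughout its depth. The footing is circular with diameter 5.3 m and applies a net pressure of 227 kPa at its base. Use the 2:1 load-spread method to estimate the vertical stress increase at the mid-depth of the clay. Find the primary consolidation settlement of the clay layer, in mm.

Mid-depth of clay below the ground surface: z = 3.4 + 5.3/2 = 6.05 m.
Total vertical stress at mid-clay: σ_v = 17.6×3.4 + 18×2.65 = 107.54 kPa.
Pore pressure: u = 9.81×(6.05 − 2.7) = 32.864 kPa.
Initial effective stress: σ'_0 = σ_v − u = 107.54 − 32.864 = 74.676 kPa.
Stress increase at mid-clay by the 2:1 spreading method:
Δσ ≈ qD²/(D+z)² = 227×5.3²/(5.3+6.05)² = 49.498 kPa
Final effective stress: σ'_f = σ'_0 + Δσ = 74.676 + 49.498 = 124.17 kPa.
Normally consolidated clay, so the full stress increment lies on the virgin compression line:
S_c = C_c·H/(1+e₀)·log₁₀(σ'_f/σ'_0) = 0.15×5.3/(1+1.3)×log₁₀(124.17/74.676)
    = 0.34565 × 0.22084 = 0.07633 m

S_c ≈ 76.3 mm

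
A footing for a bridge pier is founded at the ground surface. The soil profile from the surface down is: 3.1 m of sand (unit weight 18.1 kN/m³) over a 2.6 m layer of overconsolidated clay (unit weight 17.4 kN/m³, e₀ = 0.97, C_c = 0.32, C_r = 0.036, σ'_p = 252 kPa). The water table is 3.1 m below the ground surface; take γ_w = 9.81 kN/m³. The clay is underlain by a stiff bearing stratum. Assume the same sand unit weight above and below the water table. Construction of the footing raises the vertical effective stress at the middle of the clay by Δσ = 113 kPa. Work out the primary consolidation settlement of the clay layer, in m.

S_c ≈ 0.0206 m

Mid-depth of clay below the ground surface: z = 3.1 + 2.6/2 = 4.4 m.
Total vertical stress at mid-clay: σ_v = 18.1×3.1 + 17.4×1.3 = 78.73 kPa.
Pore pressure: u = 9.81×(4.4 − 3.1) = 12.753 kPa.
Initial effective stress: σ'_0 = σ_v − u = 78.73 − 12.753 = 65.977 kPa.
Final effective stress: σ'_f = 65.977 + 113 = 178.98 kPa.
σ'_f = 178.98 ≤ σ'_p = 252 kPa, so the clay remains overconsolidated and only the recompression index applies:
S_c = C_r·H/(1+e₀)·log₁₀(σ'_f/σ'_0) = 0.036×2.6/1.97×log₁₀(178.98/65.977)
    = 0.047513 × 0.43341 = 0.02059 m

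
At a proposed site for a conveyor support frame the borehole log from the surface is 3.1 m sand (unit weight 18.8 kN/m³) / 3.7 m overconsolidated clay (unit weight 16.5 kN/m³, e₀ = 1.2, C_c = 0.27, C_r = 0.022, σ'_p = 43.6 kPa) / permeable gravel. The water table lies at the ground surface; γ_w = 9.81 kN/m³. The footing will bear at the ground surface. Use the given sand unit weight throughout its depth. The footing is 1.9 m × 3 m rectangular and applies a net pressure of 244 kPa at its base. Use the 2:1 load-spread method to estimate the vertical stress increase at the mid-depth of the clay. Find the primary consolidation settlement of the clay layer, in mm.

Mid-depth of clay below the ground surface: z = 3.1 + 3.7/2 = 4.95 m.
Total vertical stress at mid-clay: σ_v = 18.8×3.1 + 16.5×1.85 = 88.805 kPa.
Pore pressure: u = 9.81×(4.95 − 0) = 48.56 kPa.
Initial effective stress: σ'_0 = σ_v − u = 88.805 − 48.56 = 40.245 kPa.
Stress increase at mid-clay by the 2:1 spreading method:
Δσ = qBL/((B+z)(L+z)) = 244×1.9×3/((1.9+4.95)(3+4.95)) = 25.539 kPa
Final effective stress: σ'_f = 40.245 + 25.539 = 65.784 kPa.
σ'_f = 65.784 > σ'_p = 43.6 kPa, so the stress path crosses the preconsolidation pressure — recompression up to σ'_p, then virgin compression beyond:
S_c = H/(1+e₀)·[C_r·log₁₀(σ'_p/σ'_0) + C_c·log₁₀(σ'_f/σ'_p)]
    = 3.7/2.2 × [0.022×log₁₀(43.6/40.245) + 0.27×log₁₀(65.784/43.6)]
    = 1.6818 × [0.00076504 + 0.048231] = 0.0824 m

S_c ≈ 82.4 mm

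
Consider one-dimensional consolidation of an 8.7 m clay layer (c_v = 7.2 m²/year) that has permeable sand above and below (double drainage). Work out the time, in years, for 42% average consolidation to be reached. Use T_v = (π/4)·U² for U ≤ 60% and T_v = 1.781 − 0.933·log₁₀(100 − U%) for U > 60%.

Drainage path length: H_d = H/2 = 4.35 m (double drainage).
U ≤ 60%: T_v = (π/4)·U² = (π/4)×0.42² = 0.13854.
t = T_v·H_d²/c_v = 0.13854×4.35²/7.2 = 0.3641 years.

t ≈ 0.364 years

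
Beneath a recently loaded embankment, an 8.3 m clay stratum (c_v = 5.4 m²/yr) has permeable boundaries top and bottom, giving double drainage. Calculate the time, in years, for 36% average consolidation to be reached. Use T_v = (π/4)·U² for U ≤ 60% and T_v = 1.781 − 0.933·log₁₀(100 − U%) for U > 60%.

Drainage path length: H_d = H/2 = 4.15 m (double drainage).
U ≤ 60%: T_v = (π/4)·U² = (π/4)×0.36² = 0.10179.
t = T_v·H_d²/c_v = 0.10179×4.15²/5.4 = 0.3246 years.

t ≈ 0.325 years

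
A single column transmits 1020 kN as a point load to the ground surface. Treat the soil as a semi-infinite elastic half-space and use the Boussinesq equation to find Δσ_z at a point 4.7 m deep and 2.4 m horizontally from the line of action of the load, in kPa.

Δσ_z ≈ 12.4 kPa

Boussinesq vertical stress below a point load on an elastic half-space:
Δσ_z = 3P/(2πz²) · [1 + (r/z)²]^(−5/2)
r/z = 2.4/4.7 = 0.51064; [1+(r/z)²]^(−5/2) = 0.56031.
Δσ_z = 3×1020/(2π×4.7²) × 0.56031 = 22.047 × 0.56031 = 12.35 kPa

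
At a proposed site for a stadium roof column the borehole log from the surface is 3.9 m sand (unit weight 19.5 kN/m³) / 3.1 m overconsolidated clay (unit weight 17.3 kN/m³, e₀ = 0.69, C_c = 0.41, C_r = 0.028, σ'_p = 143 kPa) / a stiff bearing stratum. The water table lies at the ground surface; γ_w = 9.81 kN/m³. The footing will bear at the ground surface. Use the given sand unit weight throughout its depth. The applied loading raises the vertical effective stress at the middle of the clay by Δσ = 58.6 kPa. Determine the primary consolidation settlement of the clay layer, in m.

S_c ≈ 0.0174 m

Mid-depth of clay below the ground surface: z = 3.9 + 3.1/2 = 5.45 m.
Total vertical stress at mid-clay: σ_v = 19.5×3.9 + 17.3×1.55 = 102.86 kPa.
Pore pressure: u = 9.81×(5.45 − 0) = 53.465 kPa.
Initial effective stress: σ'_0 = σ_v − u = 102.86 − 53.465 = 49.395 kPa.
Final effective stress: σ'_f = 49.395 + 58.6 = 108 kPa.
σ'_f = 108 ≤ σ'_p = 143 kPa, so the clay remains overconsolidated and only the recompression index applies:
S_c = C_r·H/(1+e₀)·log₁₀(σ'_f/σ'_0) = 0.028×3.1/1.69×log₁₀(108/49.395)
    = 0.05136 × 0.33974 = 0.01745 m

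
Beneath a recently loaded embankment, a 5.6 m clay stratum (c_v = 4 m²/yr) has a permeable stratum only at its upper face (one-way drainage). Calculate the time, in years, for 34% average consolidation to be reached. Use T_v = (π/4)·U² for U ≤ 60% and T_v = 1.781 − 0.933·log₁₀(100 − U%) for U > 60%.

t ≈ 0.712 years

Drainage path length: H_d = H = 5.6 m (single drainage).
U ≤ 60%: T_v = (π/4)·U² = (π/4)×0.34² = 0.090792.
t = T_v·H_d²/c_v = 0.090792×5.6²/4 = 0.7118 years.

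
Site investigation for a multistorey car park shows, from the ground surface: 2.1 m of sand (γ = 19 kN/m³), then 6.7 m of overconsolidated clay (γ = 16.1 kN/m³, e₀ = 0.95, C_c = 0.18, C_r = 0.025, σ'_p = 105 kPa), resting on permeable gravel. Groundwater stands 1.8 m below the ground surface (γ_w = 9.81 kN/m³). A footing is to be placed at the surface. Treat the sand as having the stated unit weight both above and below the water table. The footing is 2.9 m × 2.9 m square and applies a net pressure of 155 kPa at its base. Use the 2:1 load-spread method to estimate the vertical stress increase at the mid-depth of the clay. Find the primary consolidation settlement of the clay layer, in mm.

Mid-depth of clay below the ground surface: z = 2.1 + 6.7/2 = 5.45 m.
Total vertical stress at mid-clay: σ_v = 19×2.1 + 16.1×3.35 = 93.835 kPa.
Pore pressure: u = 9.81×(5.45 − 1.8) = 35.806 kPa.
Initial effective stress: σ'_0 = σ_v − u = 93.835 − 35.806 = 58.029 kPa.
Stress increase at mid-clay by the 2:1 spreading method:
Δσ = qBL/((B+z)(L+z)) = 155×2.9×2.9/((2.9+5.45)(2.9+5.45)) = 18.696 kPa
Final effective stress: σ'_f = 58.029 + 18.696 = 76.725 kPa.
σ'_f = 76.725 ≤ σ'_p = 105 kPa, so the clay remains overconsolidated and only the recompression index applies:
S_c = C_r·H/(1+e₀)·log₁₀(σ'_f/σ'_0) = 0.025×6.7/1.95×log₁₀(76.725/58.029)
    = 0.085898 × 0.12129 = 0.01042 m

S_c ≈ 10.4 mm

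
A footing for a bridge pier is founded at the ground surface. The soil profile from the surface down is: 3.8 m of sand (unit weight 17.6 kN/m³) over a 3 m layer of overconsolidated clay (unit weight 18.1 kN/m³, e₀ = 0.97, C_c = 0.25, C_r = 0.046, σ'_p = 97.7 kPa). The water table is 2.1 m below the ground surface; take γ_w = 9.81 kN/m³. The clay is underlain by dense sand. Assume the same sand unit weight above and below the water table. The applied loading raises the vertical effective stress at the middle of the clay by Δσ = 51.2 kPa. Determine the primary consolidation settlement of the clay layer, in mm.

Mid-depth of clay below the ground surface: z = 3.8 + 3/2 = 5.3 m.
Total vertical stress at mid-clay: σ_v = 17.6×3.8 + 18.1×1.5 = 94.03 kPa.
Pore pressure: u = 9.81×(5.3 − 2.1) = 31.392 kPa.
Initial effective stress: σ'_0 = σ_v − u = 94.03 − 31.392 = 62.638 kPa.
Final effective stress: σ'_f = 62.638 + 51.2 = 113.84 kPa.
σ'_f = 113.84 > σ'_p = 97.7 kPa, so the stress path crosses the preconsolidation pressure — recompression up to σ'_p, then virgin compression beyond:
S_c = H/(1+e₀)·[C_r·log₁₀(σ'_p/σ'_0) + C_c·log₁₀(σ'_f/σ'_p)]
    = 3/1.97 × [0.046×log₁₀(97.7/62.638) + 0.25×log₁₀(113.84/97.7)]
    = 1.5228 × [0.0088806 + 0.0166] = 0.0388 m

S_c ≈ 38.8 mm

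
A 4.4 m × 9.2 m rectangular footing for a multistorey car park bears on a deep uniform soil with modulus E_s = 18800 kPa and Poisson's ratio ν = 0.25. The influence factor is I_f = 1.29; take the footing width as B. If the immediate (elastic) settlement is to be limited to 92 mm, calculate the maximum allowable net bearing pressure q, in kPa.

q ≈ 325 kPa

S_e = q·B·(1−ν²)/E_s · I_f  ⇒  q = S_e·E_s / (B·(1−ν²)·I_f).
q = 0.092 × 18800 / (4.4 × 0.9375 × 1.29) = 325 kPa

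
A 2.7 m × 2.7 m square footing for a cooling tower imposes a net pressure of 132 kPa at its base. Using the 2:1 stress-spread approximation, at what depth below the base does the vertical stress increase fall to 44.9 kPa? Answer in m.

z ≈ 1.93 m

2:1 spreading — at depth z the loaded area has grown by z in each plan dimension:
qB²/(B+z)² = Δσ_z ⇒ z = B(√(q/Δσ_z) − 1) = 2.7×(√(132/44.9) − 1) = 1.929 m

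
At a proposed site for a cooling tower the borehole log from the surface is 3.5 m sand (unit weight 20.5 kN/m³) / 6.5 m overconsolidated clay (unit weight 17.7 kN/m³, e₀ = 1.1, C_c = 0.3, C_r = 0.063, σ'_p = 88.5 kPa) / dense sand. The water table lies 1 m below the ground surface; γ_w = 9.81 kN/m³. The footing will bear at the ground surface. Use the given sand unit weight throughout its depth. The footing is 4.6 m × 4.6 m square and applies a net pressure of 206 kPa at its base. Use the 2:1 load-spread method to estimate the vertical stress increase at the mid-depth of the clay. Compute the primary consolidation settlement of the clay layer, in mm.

Mid-depth of clay below the ground surface: z = 3.5 + 6.5/2 = 6.75 m.
Total vertical stress at mid-clay: σ_v = 20.5×3.5 + 17.7×3.25 = 129.28 kPa.
Pore pressure: u = 9.81×(6.75 − 1) = 56.408 kPa.
Initial effective stress: σ'_0 = σ_v − u = 129.28 − 56.408 = 72.872 kPa.
Stress increase at mid-clay by the 2:1 spreading method:
Δσ = qBL/((B+z)(L+z)) = 206×4.6×4.6/((4.6+6.75)(4.6+6.75)) = 33.837 kPa
Final effective stress: σ'_f = 72.872 + 33.837 = 106.71 kPa.
σ'_f = 106.71 > σ'_p = 88.5 kPa, so the stress path crosses the preconsolidation pressure — recompression up to σ'_p, then virgin compression beyond:
S_c = H/(1+e₀)·[C_r·log₁₀(σ'_p/σ'_0) + C_c·log₁₀(σ'_f/σ'_p)]
    = 6.5/2.1 × [0.063×log₁₀(88.5/72.872) + 0.3×log₁₀(106.71/88.5)]
    = 3.0952 × [0.0053161 + 0.024379] = 0.09191 m

S_c ≈ 91.9 mm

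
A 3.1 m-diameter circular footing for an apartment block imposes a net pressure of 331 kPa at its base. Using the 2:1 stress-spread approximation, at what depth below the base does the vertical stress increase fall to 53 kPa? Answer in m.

2:1 spreading — at depth z the loaded area has grown by z in each plan dimension:
qD²/(D+z)² = Δσ_z ⇒ z = D(√(q/Δσ_z) − 1) = 3.1×(√(331/53) − 1) = 4.647 m

z ≈ 4.65 m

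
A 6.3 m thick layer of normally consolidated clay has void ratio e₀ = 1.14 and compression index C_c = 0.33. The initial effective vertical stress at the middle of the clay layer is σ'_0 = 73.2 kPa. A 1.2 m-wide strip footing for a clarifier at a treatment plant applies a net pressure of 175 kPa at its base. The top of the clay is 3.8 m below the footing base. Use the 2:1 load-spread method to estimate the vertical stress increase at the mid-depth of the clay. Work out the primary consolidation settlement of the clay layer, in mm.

S_c ≈ 127 mm

Mid-depth of clay below the footing base: z = 3.8 + 6.3/2 = 6.95 m.
Stress increase at mid-clay by the 2:1 spreading method:
Δσ = qB/(B+z) = 175×1.2/(1.2+6.95) = 25.767 kPa
Final effective stress: σ'_f = σ'_0 + Δσ = 73.2 + 25.767 = 98.967 kPa.
Normally consolidated clay, so the full stress increment lies on the virgin compression line:
S_c = C_c·H/(1+e₀)·log₁₀(σ'_f/σ'_0) = 0.33×6.3/(1+1.14)×log₁₀(98.967/73.2)
    = 0.9715 × 0.13098 = 0.1272 m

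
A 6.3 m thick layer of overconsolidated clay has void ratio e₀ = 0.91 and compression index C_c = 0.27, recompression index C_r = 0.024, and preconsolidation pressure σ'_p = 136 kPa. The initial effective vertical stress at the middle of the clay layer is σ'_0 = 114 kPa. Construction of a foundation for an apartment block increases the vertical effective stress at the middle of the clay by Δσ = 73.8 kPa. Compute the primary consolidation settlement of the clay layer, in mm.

S_c ≈ 131 mm

Final effective stress: σ'_f = 114 + 73.8 = 187.8 kPa.
σ'_f = 187.8 > σ'_p = 136 kPa, so the stress path crosses the preconsolidation pressure — recompression up to σ'_p, then virgin compression beyond:
S_c = H/(1+e₀)·[C_r·log₁₀(σ'_p/σ'_0) + C_c·log₁₀(σ'_f/σ'_p)]
    = 6.3/1.91 × [0.024×log₁₀(136/114) + 0.27×log₁₀(187.8/136)]
    = 3.2984 × [0.0018392 + 0.037842] = 0.1309 m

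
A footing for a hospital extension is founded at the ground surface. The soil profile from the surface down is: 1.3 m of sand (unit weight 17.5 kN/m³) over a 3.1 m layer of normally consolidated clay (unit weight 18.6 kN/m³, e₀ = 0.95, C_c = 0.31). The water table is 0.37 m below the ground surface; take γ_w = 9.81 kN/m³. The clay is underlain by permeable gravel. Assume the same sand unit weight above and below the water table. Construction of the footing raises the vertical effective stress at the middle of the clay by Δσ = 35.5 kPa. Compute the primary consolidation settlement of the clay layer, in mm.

Mid-depth of clay below the ground surface: z = 1.3 + 3.1/2 = 2.85 m.
Total vertical stress at mid-clay: σ_v = 17.5×1.3 + 18.6×1.55 = 51.58 kPa.
Pore pressure: u = 9.81×(2.85 − 0.37) = 24.329 kPa.
Initial effective stress: σ'_0 = σ_v − u = 51.58 − 24.329 = 27.251 kPa.
Final effective stress: σ'_f = σ'_0 + Δσ = 27.251 + 35.5 = 62.751 kPa.
Normally consolidated clay, so the full stress increment lies on the virgin compression line:
S_c = C_c·H/(1+e₀)·log₁₀(σ'_f/σ'_0) = 0.31×3.1/(1+0.95)×log₁₀(62.751/27.251)
    = 0.49282 × 0.36224 = 0.1785 m

S_c ≈ 179 mm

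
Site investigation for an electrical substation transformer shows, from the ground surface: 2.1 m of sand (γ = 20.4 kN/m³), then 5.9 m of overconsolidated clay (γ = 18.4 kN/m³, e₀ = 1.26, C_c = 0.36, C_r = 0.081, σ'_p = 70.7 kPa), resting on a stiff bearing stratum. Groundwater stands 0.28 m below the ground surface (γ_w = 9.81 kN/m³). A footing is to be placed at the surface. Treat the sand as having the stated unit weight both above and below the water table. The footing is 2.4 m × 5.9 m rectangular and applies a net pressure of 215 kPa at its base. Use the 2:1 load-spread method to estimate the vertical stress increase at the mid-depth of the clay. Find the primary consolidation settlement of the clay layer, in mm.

S_c ≈ 119 mm

Mid-depth of clay below the ground surface: z = 2.1 + 5.9/2 = 5.05 m.
Total vertical stress at mid-clay: σ_v = 20.4×2.1 + 18.4×2.95 = 97.12 kPa.
Pore pressure: u = 9.81×(5.05 − 0.28) = 46.794 kPa.
Initial effective stress: σ'_0 = σ_v − u = 97.12 − 46.794 = 50.326 kPa.
Stress increase at mid-clay by the 2:1 spreading method:
Δσ = qBL/((B+z)(L+z)) = 215×2.4×5.9/((2.4+5.05)(5.9+5.05)) = 37.319 kPa
Final effective stress: σ'_f = 50.326 + 37.319 = 87.645 kPa.
σ'_f = 87.645 > σ'_p = 70.7 kPa, so the stress path crosses the preconsolidation pressure — recompression up to σ'_p, then virgin compression beyond:
S_c = H/(1+e₀)·[C_r·log₁₀(σ'_p/σ'_0) + C_c·log₁₀(σ'_f/σ'_p)]
    = 5.9/2.26 × [0.081×log₁₀(70.7/50.326) + 0.36×log₁₀(87.645/70.7)]
    = 2.6106 × [0.011958 + 0.033591] = 0.1189 m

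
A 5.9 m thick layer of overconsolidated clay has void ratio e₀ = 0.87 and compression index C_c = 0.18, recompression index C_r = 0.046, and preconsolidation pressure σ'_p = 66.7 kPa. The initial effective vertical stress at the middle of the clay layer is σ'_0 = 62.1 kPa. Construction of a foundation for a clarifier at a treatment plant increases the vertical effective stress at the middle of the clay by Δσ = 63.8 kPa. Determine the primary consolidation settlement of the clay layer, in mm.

S_c ≈ 161 mm

Final effective stress: σ'_f = 62.1 + 63.8 = 125.9 kPa.
σ'_f = 125.9 > σ'_p = 66.7 kPa, so the stress path crosses the preconsolidation pressure — recompression up to σ'_p, then virgin compression beyond:
S_c = H/(1+e₀)·[C_r·log₁₀(σ'_p/σ'_0) + C_c·log₁₀(σ'_f/σ'_p)]
    = 5.9/1.87 × [0.046×log₁₀(66.7/62.1) + 0.18×log₁₀(125.9/66.7)]
    = 3.1551 × [0.0014276 + 0.049662] = 0.1612 m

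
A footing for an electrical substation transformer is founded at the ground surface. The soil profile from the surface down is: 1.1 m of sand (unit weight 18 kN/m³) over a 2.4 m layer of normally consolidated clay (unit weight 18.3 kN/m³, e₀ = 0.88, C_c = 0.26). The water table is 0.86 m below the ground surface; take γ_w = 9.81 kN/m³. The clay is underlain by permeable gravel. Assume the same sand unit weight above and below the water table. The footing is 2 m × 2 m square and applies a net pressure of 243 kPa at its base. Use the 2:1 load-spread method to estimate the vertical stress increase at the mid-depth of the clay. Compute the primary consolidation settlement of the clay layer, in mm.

Mid-depth of clay below the ground surface: z = 1.1 + 2.4/2 = 2.3 m.
Total vertical stress at mid-clay: σ_v = 18×1.1 + 18.3×1.2 = 41.76 kPa.
Pore pressure: u = 9.81×(2.3 − 0.86) = 14.126 kPa.
Initial effective stress: σ'_0 = σ_v − u = 41.76 − 14.126 = 27.634 kPa.
Stress increase at mid-clay by the 2:1 spreading method:
Δσ = qBL/((B+z)(L+z)) = 243×2×2/((2+2.3)(2+2.3)) = 52.569 kPa
Final effective stress: σ'_f = σ'_0 + Δσ = 27.634 + 52.569 = 80.203 kPa.
Normally consolidated clay, so the full stress increment lies on the virgin compression line:
S_c = C_c·H/(1+e₀)·log₁₀(σ'_f/σ'_0) = 0.26×2.4/(1+0.88)×log₁₀(80.203/27.634)
    = 0.33191 × 0.46275 = 0.1536 m

S_c ≈ 154 mm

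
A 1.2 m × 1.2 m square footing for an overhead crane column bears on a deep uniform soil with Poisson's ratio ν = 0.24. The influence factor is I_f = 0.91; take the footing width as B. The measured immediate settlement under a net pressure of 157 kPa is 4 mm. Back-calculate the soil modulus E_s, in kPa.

S_e = q·B·(1−ν²)/E_s · I_f  ⇒  E_s = q·B·(1−ν²)·I_f / S_e.
E_s = 157 × 1.2 × 0.9424 × 0.91 / 0.004 = 40390 kPa

E_s ≈ 40400 kPa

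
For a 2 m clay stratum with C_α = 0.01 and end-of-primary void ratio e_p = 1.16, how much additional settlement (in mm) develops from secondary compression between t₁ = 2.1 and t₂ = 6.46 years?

S_s ≈ 4.52 mm

Secondary compression: S_s = C_α·H/(1+e_p)·log₁₀(t₂/t₁)
S_s = 0.01×2/(1+1.16)×log₁₀(6.46/2.1)
    = 0.009259 × 0.488 = 0.004519 m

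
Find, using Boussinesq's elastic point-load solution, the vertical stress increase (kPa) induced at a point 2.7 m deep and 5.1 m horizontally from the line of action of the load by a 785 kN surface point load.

Δσ_z ≈ 1.15 kPa

Boussinesq vertical stress below a point load on an elastic half-space:
Δσ_z = 3P/(2πz²) · [1 + (r/z)²]^(−5/2)
r/z = 5.1/2.7 = 1.8889; [1+(r/z)²]^(−5/2) = 0.022424.
Δσ_z = 3×785/(2π×2.7²) × 0.022424 = 51.414 × 0.022424 = 1.153 kPa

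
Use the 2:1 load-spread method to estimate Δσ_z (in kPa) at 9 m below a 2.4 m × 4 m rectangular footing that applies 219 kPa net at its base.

Δσ_z ≈ 14.2 kPa

By the 2:1 method the load spreads at 1 horizontal : 2 vertical, so at depth z the loaded area has grown by z in each plan dimension:
Δσ = qBL/((B+z)(L+z)) = 219×2.4×4/((2.4+9)(4+9)) = 14.186 kPa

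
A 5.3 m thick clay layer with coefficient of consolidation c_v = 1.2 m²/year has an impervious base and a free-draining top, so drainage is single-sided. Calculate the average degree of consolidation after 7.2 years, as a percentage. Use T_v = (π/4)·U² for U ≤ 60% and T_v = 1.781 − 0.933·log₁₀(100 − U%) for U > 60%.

Drainage path length: H_d = H = 5.3 m (single drainage).
T_v = c_v·t/H_d² = 1.2×7.2/5.3² = 0.30758.
T_v = 0.30758 corresponds to the U > 60% branch:
U = 1 − 10^((1.781 − T_v)/0.933)/100 = 0.6205

U ≈ 62 %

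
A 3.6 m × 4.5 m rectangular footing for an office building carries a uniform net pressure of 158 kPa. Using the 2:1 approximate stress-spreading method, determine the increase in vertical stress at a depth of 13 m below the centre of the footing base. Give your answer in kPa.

Δσ_z ≈ 8.81 kPa

By the 2:1 method the load spreads at 1 horizontal : 2 vertical, so at depth z the loaded area has grown by z in each plan dimension:
Δσ = qBL/((B+z)(L+z)) = 158×3.6×4.5/((3.6+13)(4.5+13)) = 8.811 kPa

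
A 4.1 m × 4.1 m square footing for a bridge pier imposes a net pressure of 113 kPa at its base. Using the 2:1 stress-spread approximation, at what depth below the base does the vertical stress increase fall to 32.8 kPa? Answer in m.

z ≈ 3.51 m

2:1 spreading — at depth z the loaded area has grown by z in each plan dimension:
qB²/(B+z)² = Δσ_z ⇒ z = B(√(q/Δσ_z) − 1) = 4.1×(√(113/32.8) − 1) = 3.51 m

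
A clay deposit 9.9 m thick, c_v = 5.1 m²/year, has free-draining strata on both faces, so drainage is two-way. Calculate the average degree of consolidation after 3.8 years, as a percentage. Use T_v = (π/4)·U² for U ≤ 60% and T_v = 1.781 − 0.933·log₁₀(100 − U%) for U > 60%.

U ≈ 88.5 %

Drainage path length: H_d = H/2 = 4.95 m (double drainage).
T_v = c_v·t/H_d² = 5.1×3.8/4.95² = 0.79094.
T_v = 0.79094 corresponds to the U > 60% branch:
U = 1 − 10^((1.781 − T_v)/0.933)/100 = 0.8849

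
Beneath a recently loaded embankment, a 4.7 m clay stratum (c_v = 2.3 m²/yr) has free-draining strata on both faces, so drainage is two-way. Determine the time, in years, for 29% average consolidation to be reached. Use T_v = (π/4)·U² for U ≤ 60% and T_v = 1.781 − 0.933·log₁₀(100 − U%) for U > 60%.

t ≈ 0.159 years

Drainage path length: H_d = H/2 = 2.35 m (double drainage).
U ≤ 60%: T_v = (π/4)·U² = (π/4)×0.29² = 0.066052.
t = T_v·H_d²/c_v = 0.066052×2.35²/2.3 = 0.1586 years.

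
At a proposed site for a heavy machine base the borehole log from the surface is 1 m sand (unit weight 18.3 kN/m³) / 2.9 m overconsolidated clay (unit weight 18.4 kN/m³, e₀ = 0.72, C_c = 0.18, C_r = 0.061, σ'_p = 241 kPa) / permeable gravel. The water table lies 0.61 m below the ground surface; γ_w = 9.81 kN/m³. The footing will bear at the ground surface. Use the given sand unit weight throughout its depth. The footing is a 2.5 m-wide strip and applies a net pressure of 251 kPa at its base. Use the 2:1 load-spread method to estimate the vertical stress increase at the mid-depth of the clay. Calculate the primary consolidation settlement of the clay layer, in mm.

Mid-depth of clay below the ground surface: z = 1 + 2.9/2 = 2.45 m.
Total vertical stress at mid-clay: σ_v = 18.3×1 + 18.4×1.45 = 44.98 kPa.
Pore pressure: u = 9.81×(2.45 − 0.61) = 18.05 kPa.
Initial effective stress: σ'_0 = σ_v − u = 44.98 − 18.05 = 26.93 kPa.
Stress increase at mid-clay by the 2:1 spreading method:
Δσ = qB/(B+z) = 251×2.5/(2.5+2.45) = 126.77 kPa
Final effective stress: σ'_f = 26.93 + 126.77 = 153.7 kPa.
σ'_f = 153.7 ≤ σ'_p = 241 kPa, so the clay remains overconsolidated and only the recompression index applies:
S_c = C_r·H/(1+e₀)·log₁₀(σ'_f/σ'_0) = 0.061×2.9/1.72×log₁₀(153.7/26.93)
    = 0.10285 × 0.75644 = 0.0778 m

S_c ≈ 77.8 mm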